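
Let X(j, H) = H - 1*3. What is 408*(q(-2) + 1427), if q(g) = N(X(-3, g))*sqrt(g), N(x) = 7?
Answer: 582216 + 2856*I*sqrt(2) ≈ 5.8222e+5 + 4039.0*I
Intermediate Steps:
X(j, H) = -3 + H (X(j, H) = H - 3 = -3 + H)
q(g) = 7*sqrt(g)
408*(q(-2) + 1427) = 408*(7*sqrt(-2) + 1427) = 408*(7*(I*sqrt(2)) + 1427) = 408*(7*I*sqrt(2) + 1427) = 408*(1427 + 7*I*sqrt(2)) = 582216 + 2856*I*sqrt(2)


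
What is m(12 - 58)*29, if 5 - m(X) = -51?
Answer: 1624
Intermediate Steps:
m(X) = 56 (m(X) = 5 - 1*(-51) = 5 + 51 = 56)
m(12 - 58)*29 = 56*29 = 1624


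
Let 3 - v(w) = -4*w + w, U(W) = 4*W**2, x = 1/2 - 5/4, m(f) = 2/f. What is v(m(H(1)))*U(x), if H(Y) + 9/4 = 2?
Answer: -189/4 ≈ -47.250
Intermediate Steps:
H(Y) = -1/4 (H(Y) = -9/4 + 2 = -1/4)
x = -3/4 (x = 1*(1/2) - 5*1/4 = 1/2 - 5/4 = -3/4 ≈ -0.75000)
v(w) = 3 + 3*w (v(w) = 3 - (-4*w + w) = 3 - (-3)*w = 3 + 3*w)
v(m(H(1)))*U(x) = (3 + 3*(2/(-1/4)))*(4*(-3/4)**2) = (3 + 3*(2*(-4)))*(4*(9/16)) = (3 + 3*(-8))*(9/4) = (3 - 24)*(9/4) = -21*9/4 = -189/4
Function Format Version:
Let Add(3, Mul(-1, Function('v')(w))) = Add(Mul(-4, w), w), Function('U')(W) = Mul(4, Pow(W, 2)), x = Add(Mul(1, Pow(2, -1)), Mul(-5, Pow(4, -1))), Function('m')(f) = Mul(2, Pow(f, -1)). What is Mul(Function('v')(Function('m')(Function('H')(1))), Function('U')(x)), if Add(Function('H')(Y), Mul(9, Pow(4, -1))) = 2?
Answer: Rational(-189, 4) ≈ -47.250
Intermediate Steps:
Function('H')(Y) = Rational(-1, 4) (Function('H')(Y) = Add(Rational(-9, 4), 2) = Rational(-1, 4))
x = Rational(-3, 4) (x = Add(Mul(1, Rational(1, 2)), Mul(-5, Rational(1, 4))) = Add(Rational(1, 2), Rational(-5, 4)) = Rational(-3, 4) ≈ -0.75000)
Function('v')(w) = Add(3, Mul(3, w)) (Function('v')(w) = Add(3, Mul(-1, Add(Mul(-4, w), w))) = Add(3, Mul(-1, Mul(-3, w))) = Add(3, Mul(3, w)))
Mul(Function('v')(Function('m')(Function('H')(1))), Function('U')(x)) = Mul(Add(3, Mul(3, Mul(2, Pow(Rational(-1, 4), -1)))), Mul(4, Pow(Rational(-3, 4), 2))) = Mul(Add(3, Mul(3, Mul(2, -4))), Mul(4, Rational(9, 16))) = Mul(Add(3, Mul(3, -8)), Rational(9, 4)) = Mul(Add(3, -24), Rational(9, 4)) = Mul(-21, Rational(9, 4)) = Rational(-189, 4)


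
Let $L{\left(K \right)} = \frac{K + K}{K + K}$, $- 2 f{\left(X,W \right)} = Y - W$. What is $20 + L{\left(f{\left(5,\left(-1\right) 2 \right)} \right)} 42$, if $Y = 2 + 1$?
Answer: $62$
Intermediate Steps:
$Y = 3$
$f{\left(X,W \right)} = - \frac{3}{2} + \frac{W}{2}$ ($f{\left(X,W \right)} = - \frac{3 - W}{2} = - \frac{3}{2} + \frac{W}{2}$)
$L{\left(K \right)} = 1$ ($L{\left(K \right)} = \frac{2 K}{2 K} = 2 K \frac{1}{2 K} = 1$)
$20 + L{\left(f{\left(5,\left(-1\right) 2 \right)} \right)} 42 = 20 + 1 \cdot 42 = 20 + 42 = 62$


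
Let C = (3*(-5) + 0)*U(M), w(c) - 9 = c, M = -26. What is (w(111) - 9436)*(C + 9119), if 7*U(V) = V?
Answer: -598301468/7 ≈ -8.5472e+7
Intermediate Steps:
U(V) = V/7
w(c) = 9 + c
C = 390/7 (C = (3*(-5) + 0)*((⅐)*(-26)) = (-15 + 0)*(-26/7) = -15*(-26/7) = 390/7 ≈ 55.714)
(w(111) - 9436)*(C + 9119) = ((9 + 111) - 9436)*(390/7 + 9119) = (120 - 9436)*(64223/7) = -9316*64223/7 = -598301468/7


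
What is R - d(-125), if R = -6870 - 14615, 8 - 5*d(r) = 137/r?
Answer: -13429262/625 ≈ -21487.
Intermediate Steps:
d(r) = 8/5 - 137/(5*r)
R = -21485
R - d(-125) = -21485 - (-137 + 8*(-125))/(5*(-125)) = -21485 - (-1)*(-137 - 1000)/(5*125) = -21485 - (-1)*(-1137)/(5*125) = -21485 - 1*1137/625 = -21485 - 1137/625 = -13429262/625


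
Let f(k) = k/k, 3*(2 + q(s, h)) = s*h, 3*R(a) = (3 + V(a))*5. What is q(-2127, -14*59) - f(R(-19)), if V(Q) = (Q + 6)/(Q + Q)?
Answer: 585631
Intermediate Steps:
V(Q) = (6 + Q)/(2*Q) (V(Q) = (6 + Q)/((2*Q)) = (6 + Q)*(1/(2*Q)) = (6 + Q)/(2*Q))
R(a) = 5 + 5*(6 + a)/(6*a) (R(a) = ((3 + (6 + a)/(2*a))*5)/3 = (15 + 5*(6 + a)/(2*a))/3 = 5 + 5*(6 + a)/(6*a))
q(s, h) = -2 + h*s/3 (q(s, h) = -2 + (s*h)/3 = -2 + (h*s)/3 = -2 + h*s/3)
f(k) = 1
q(-2127, -14*59) - f(R(-19)) = (-2 + (⅓)*(-14*59)*(-2127)) - 1*1 = (-2 + (⅓)*(-826)*(-2127)) - 1 = (-2 + 585634) - 1 = 585632 - 1 = 585631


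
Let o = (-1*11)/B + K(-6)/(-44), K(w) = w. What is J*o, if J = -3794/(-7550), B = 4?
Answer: -43631/33220 ≈ -1.3134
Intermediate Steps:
J = 1897/3775 (J = -3794*(-1/7550) = 1897/3775 ≈ 0.50252)
o = -115/44 (o = -1*11/4 - 6/(-44) = -11*¼ - 6*(-1/44) = -11/4 + 3/22 = -115/44 ≈ -2.6136)
J*o = (1897/3775)*(-115/44) = -43631/33220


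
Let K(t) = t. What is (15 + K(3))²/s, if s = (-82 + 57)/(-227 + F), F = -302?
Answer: 171396/25 ≈ 6855.8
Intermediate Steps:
s = 25/529 (s = (-82 + 57)/(-227 - 302) = -25/(-529) = -25*(-1/529) = 25/529 ≈ 0.047259)
(15 + K(3))²/s = (15 + 3)²/(25/529) = 18²*(529/25) = 324*(529/25) = 171396/25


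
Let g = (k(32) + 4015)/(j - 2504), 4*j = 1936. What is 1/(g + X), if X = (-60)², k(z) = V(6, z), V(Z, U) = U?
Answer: 2020/7267953 ≈ 0.00027793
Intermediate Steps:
k(z) = z
j = 484 (j = (¼)*1936 = 484)
X = 3600
g = -4047/2020 (g = (32 + 4015)/(484 - 2504) = 4047/(-2020) = 4047*(-1/2020) = -4047/2020 ≈ -2.0035)
1/(g + X) = 1/(-4047/2020 + 3600) = 1/(7267953/2020) = 2020/7267953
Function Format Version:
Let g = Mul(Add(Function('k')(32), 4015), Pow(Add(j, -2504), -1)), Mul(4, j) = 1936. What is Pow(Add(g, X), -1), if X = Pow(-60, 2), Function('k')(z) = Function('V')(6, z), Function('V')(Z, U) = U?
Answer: Rational(2020, 7267953) ≈ 0.00027793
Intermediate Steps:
Function('k')(z) = z
j = 484 (j = Mul(Rational(1, 4), 1936) = 484)
X = 3600
g = Rational(-4047, 2020) (g = Mul(Add(32, 4015), Pow(Add(484, -2504), -1)) = Mul(4047, Pow(-2020, -1)) = Mul(4047, Rational(-1, 2020)) = Rational(-4047, 2020) ≈ -2.0035)
Pow(Add(g, X), -1) = Pow(Add(Rational(-4047, 2020), 3600), -1) = Pow(Rational(7267953, 2020), -1) = Rational(2020, 7267953)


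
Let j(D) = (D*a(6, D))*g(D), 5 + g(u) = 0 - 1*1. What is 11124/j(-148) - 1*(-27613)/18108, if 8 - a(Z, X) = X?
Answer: 27962549/17419896 ≈ 1.6052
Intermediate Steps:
a(Z, X) = 8 - X
g(u) = -6 (g(u) = -5 + (0 - 1*1) = -5 + (0 - 1) = -5 - 1 = -6)
j(D) = -6*D*(8 - D) (j(D) = (D*(8 - D))*(-6) = -6*D*(8 - D))
11124/j(-148) - 1*(-27613)/18108 = 11124/((6*(-148)*(-8 - 148))) - 1*(-27613)/18108 = 11124/((6*(-148)*(-156))) + 27613*(1/18108) = 11124/138528 + 27613/18108 = 11124*(1/138528) + 27613/18108 = 309/3848 + 27613/18108 = 27962549/17419896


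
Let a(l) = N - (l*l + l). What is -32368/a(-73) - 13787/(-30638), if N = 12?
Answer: 265997453/40166418 ≈ 6.6224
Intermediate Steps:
a(l) = 12 - l - l² (a(l) = 12 - (l*l + l) = 12 - (l² + l) = 12 - (l + l²) = 12 + (-l - l²) = 12 - l - l²)
-32368/a(-73) - 13787/(-30638) = -32368/(12 - 1*(-73) - 1*(-73)²) - 13787/(-30638) = -32368/(12 + 73 - 1*5329) - 13787*(-1/30638) = -32368/(12 + 73 - 5329) + 13787/30638 = -32368/(-5244) + 13787/30638 = -32368*(-1/5244) + 13787/30638 = 8092/1311 + 13787/30638 = 265997453/40166418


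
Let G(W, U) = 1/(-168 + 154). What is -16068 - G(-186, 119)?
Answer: -224951/14 ≈ -16068.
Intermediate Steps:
G(W, U) = -1/14 (G(W, U) = 1/(-14) = -1/14)
-16068 - G(-186, 119) = -16068 - 1*(-1/14) = -16068 + 1/14 = -224951/14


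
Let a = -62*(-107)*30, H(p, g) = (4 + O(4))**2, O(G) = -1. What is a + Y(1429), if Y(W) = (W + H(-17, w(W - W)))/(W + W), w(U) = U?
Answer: 284400299/1429 ≈ 1.9902e+5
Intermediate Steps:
H(p, g) = 9 (H(p, g) = (4 - 1)**2 = 3**2 = 9)
a = 199020 (a = 6634*30 = 199020)
Y(W) = (9 + W)/(2*W) (Y(W) = (W + 9)/(W + W) = (9 + W)/((2*W)) = (9 + W)*(1/(2*W)) = (9 + W)/(2*W))
a + Y(1429) = 199020 + (1/2)*(9 + 1429)/1429 = 199020 + (1/2)*(1/1429)*1438 = 199020 + 719/1429 = 284400299/1429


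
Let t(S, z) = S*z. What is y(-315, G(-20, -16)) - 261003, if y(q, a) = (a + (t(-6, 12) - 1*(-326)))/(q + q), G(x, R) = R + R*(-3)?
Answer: -82216088/315 ≈ -2.6100e+5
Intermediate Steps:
G(x, R) = -2*R (G(x, R) = R - 3*R = -2*R)
y(q, a) = (254 + a)/(2*q) (y(q, a) = (a + (-6*12 - 1*(-326)))/(q + q) = (a + (-72 + 326))/((2*q)) = (a + 254)*(1/(2*q)) = (254 + a)*(1/(2*q)) = (254 + a)/(2*q))
y(-315, G(-20, -16)) - 261003 = (½)*(254 - 2*(-16))/(-315) - 261003 = (½)*(-1/315)*(254 + 32) - 261003 = (½)*(-1/315)*286 - 261003 = -143/315 - 261003 = -82216088/315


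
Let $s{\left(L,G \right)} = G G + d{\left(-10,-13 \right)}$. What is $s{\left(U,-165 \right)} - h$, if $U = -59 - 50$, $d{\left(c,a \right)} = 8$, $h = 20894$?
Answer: $6339$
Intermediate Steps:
$U = -109$ ($U = -59 - 50 = -109$)
$s{\left(L,G \right)} = 8 + G^{2}$ ($s{\left(L,G \right)} = G G + 8 = G^{2} + 8 = 8 + G^{2}$)
$s{\left(U,-165 \right)} - h = \left(8 + \left(-165\right)^{2}\right) - 20894 = \left(8 + 27225\right) - 20894 = 27233 - 20894 = 6339$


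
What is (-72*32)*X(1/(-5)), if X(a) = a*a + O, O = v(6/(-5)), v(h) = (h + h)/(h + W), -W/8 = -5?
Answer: 122112/2425 ≈ 50.355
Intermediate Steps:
W = 40 (W = -8*(-5) = 40)
v(h) = 2*h/(40 + h) (v(h) = (h + h)/(h + 40) = (2*h)/(40 + h) = 2*h/(40 + h))
O = -6/97 (O = 2*(6/(-5))/(40 + 6/(-5)) = 2*(6*(-⅕))/(40 + 6*(-⅕)) = 2*(-6/5)/(40 - 6/5) = 2*(-6/5)/(194/5) = 2*(-6/5)*(5/194) = -6/97 ≈ -0.061856)
X(a) = -6/97 + a² (X(a) = a*a - 6/97 = a² - 6/97 = -6/97 + a²)
(-72*32)*X(1/(-5)) = (-72*32)*(-6/97 + (1/(-5))²) = -2304*(-6/97 + (-⅕)²) = -2304*(-6/97 + 1/25) = -2304*(-53/2425) = 122112/2425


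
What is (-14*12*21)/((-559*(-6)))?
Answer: -588/559 ≈ -1.0519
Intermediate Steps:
(-14*12*21)/((-559*(-6))) = -168*21/3354 = -3528*1/3354 = -588/559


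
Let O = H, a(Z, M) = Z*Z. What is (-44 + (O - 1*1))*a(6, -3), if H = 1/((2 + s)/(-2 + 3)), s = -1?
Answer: -1584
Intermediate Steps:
a(Z, M) = Z**2
H = 1 (H = 1/((2 - 1)/(-2 + 3)) = 1/(1/1) = 1/(1*1) = 1/1 = 1)
O = 1
(-44 + (O - 1*1))*a(6, -3) = (-44 + (1 - 1*1))*6**2 = (-44 + (1 - 1))*36 = (-44 + 0)*36 = -44*36 = -1584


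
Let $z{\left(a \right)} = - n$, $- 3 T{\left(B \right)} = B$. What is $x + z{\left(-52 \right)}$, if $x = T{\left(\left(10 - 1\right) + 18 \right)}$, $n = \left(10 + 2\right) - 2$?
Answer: $-19$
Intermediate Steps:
$n = 10$ ($n = 12 - 2 = 10$)
$T{\left(B \right)} = - \frac{B}{3}$
$z{\left(a \right)} = -10$ ($z{\left(a \right)} = \left(-1\right) 10 = -10$)
$x = -9$ ($x = - \frac{\left(10 - 1\right) + 18}{3} = - \frac{9 + 18}{3} = \left(- \frac{1}{3}\right) 27 = -9$)
$x + z{\left(-52 \right)} = -9 - 10 = -19$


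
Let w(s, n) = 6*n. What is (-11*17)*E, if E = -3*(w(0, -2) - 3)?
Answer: -8415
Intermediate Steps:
E = 45 (E = -3*(6*(-2) - 3) = -3*(-12 - 3) = -3*(-15) = 45)
(-11*17)*E = -11*17*45 = -187*45 = -8415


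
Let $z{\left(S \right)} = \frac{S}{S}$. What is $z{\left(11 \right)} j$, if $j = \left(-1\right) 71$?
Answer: $-71$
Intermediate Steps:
$z{\left(S \right)} = 1$
$j = -71$
$z{\left(11 \right)} j = 1 \left(-71\right) = -71$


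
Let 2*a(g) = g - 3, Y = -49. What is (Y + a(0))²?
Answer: 10201/4 ≈ 2550.3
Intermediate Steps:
a(g) = -3/2 + g/2 (a(g) = (g - 3)/2 = (-3 + g)/2 = -3/2 + g/2)
(Y + a(0))² = (-49 + (-3/2 + (½)*0))² = (-49 + (-3/2 + 0))² = (-49 - 3/2)² = (-101/2)² = 10201/4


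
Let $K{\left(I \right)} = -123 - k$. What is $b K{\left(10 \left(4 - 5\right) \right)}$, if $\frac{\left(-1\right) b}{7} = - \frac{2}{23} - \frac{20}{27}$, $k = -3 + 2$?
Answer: $- \frac{438956}{621} \approx -706.85$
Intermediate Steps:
$k = -1$
$K{\left(I \right)} = -122$ ($K{\left(I \right)} = -123 - -1 = -123 + 1 = -122$)
$b = \frac{3598}{621}$ ($b = - 7 \left(- \frac{2}{23} - \frac{20}{27}\right) = \left(-7\right) \left(- \frac{514}{621}\right) = \frac{3598}{621} \approx 5.7939$)
$b K{\left(10 \left(4 - 5\right) \right)} = \frac{3598}{621} \left(-122\right) = - \frac{438956}{621}$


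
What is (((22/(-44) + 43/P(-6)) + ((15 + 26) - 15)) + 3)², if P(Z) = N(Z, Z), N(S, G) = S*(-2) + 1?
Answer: 683929/676 ≈ 1011.7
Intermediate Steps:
N(S, G) = 1 - 2*S (N(S, G) = -2*S + 1 = 1 - 2*S)
P(Z) = 1 - 2*Z
(((22/(-44) + 43/P(-6)) + ((15 + 26) - 15)) + 3)² = (((22/(-44) + 43/(1 - 2*(-6))) + ((15 + 26) - 15)) + 3)² = (((22*(-1/44) + 43/(1 + 12)) + (41 - 15)) + 3)² = (((-½ + 43/13) + 26) + 3)² = ((73/26 + 26) + 3)² = (749/26 + 3)² = (827/26)² = 683929/676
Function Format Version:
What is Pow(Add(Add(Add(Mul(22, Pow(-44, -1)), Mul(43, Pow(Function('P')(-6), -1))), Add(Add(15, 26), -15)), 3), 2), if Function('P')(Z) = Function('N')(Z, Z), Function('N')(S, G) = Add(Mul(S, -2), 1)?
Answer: Rational(683929, 676) ≈ 1011.7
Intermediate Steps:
Function('N')(S, G) = Add(1, Mul(-2, S)) (Function('N')(S, G) = Add(Mul(-2, S), 1) = Add(1, Mul(-2, S)))
Function('P')(Z) = Add(1, Mul(-2, Z))
Pow(Add(Add(Add(Mul(22, Pow(-44, -1)), Mul(43, Pow(Function('P')(-6), -1))), Add(Add(15, 26), -15)), 3), 2) = Pow(Add(Add(Add(Mul(22, Pow(-44, -1)), Mul(43, Pow(Add(1, Mul(-2, -6)), -1))), Add(Add(15, 26), -15)), 3), 2) = Pow(Add(Add(Add(Mul(22, Rational(-1, 44)), Mul(43, Pow(Add(1, 12), -1))), Add(41, -15)), 3), 2) = Pow(Add(Add(Add(Rational(-1, 2), Mul(43, Pow(13, -1))), 26), 3), 2) = Pow(Add(Add(Add(Rational(-1, 2), Mul(43, Rational(1, 13))), 26), 3), 2) = Pow(Add(Add(Add(Rational(-1, 2), Rational(43, 13)), 26), 3), 2) = Pow(Add(Add(Rational(73, 26), 26), 3), 2) = Pow(Add(Rational(749, 26), 3), 2) = Pow(Rational(827, 26), 2) = Rational(683929, 676)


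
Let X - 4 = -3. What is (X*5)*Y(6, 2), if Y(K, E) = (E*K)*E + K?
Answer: 150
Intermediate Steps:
Y(K, E) = K + K*E**2 (Y(K, E) = K*E**2 + K = K + K*E**2)
X = 1 (X = 4 - 3 = 1)
(X*5)*Y(6, 2) = (1*5)*(6*(1 + 2**2)) = 5*(6*(1 + 4)) = 5*(6*5) = 5*30 = 150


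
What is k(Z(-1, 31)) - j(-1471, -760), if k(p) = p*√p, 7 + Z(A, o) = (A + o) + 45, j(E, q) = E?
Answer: 1471 + 136*√17 ≈ 2031.7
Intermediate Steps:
Z(A, o) = 38 + A + o (Z(A, o) = -7 + ((A + o) + 45) = -7 + (45 + A + o) = 38 + A + o)
k(p) = p^(3/2)
k(Z(-1, 31)) - j(-1471, -760) = (38 - 1 + 31)^(3/2) - 1*(-1471) = 68^(3/2) + 1471 = 136*√17 + 1471 = 1471 + 136*√17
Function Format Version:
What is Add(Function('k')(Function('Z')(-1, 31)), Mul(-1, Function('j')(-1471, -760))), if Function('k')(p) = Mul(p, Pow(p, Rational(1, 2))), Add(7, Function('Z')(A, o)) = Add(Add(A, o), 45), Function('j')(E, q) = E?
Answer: Add(1471, Mul(136, Pow(17, Rational(1, 2)))) ≈ 2031.7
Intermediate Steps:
Function('Z')(A, o) = Add(38, A, o) (Function('Z')(A, o) = Add(-7, Add(Add(A, o), 45)) = Add(-7, Add(45, A, o)) = Add(38, A, o))
Function('k')(p) = Pow(p, Rational(3, 2))
Add(Function('k')(Function('Z')(-1, 31)), Mul(-1, Function('j')(-1471, -760))) = Add(Pow(Add(38, -1, 31), Rational(3, 2)), Mul(-1, -1471)) = Add(Pow(68, Rational(3, 2)), 1471) = Add(Mul(136, Pow(17, Rational(1, 2))), 1471) = Add(1471, Mul(136, Pow(17, Rational(1, 2))))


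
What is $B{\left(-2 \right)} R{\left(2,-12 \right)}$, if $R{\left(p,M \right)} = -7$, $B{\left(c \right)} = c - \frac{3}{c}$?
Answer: $\frac{7}{2} \approx 3.5$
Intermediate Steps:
$B{\left(c \right)} = c - \frac{3}{c}$
$B{\left(-2 \right)} R{\left(2,-12 \right)} = \left(-2 - \frac{3}{-2}\right) \left(-7\right) = \left(-2 - - \frac{3}{2}\right) \left(-7\right) = \left(-2 + \frac{3}{2}\right) \left(-7\right) = \left(- \frac{1}{2}\right) \left(-7\right) = \frac{7}{2}$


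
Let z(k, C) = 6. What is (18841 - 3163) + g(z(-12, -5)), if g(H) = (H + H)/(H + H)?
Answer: 15679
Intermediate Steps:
g(H) = 1 (g(H) = (2*H)/((2*H)) = (2*H)*(1/(2*H)) = 1)
(18841 - 3163) + g(z(-12, -5)) = (18841 - 3163) + 1 = 15678 + 1 = 15679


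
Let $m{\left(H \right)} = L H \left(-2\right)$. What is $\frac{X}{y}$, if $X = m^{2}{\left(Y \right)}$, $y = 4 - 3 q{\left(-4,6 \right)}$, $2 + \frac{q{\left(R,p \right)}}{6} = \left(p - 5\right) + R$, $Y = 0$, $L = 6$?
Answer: $0$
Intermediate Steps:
$q{\left(R,p \right)} = -42 + 6 R + 6 p$ ($q{\left(R,p \right)} = -12 + 6 \left(\left(p - 5\right) + R\right) = -12 + 6 \left(\left(-5 + p\right) + R\right) = -12 + 6 \left(-5 + R + p\right) = -12 + \left(-30 + 6 R + 6 p\right) = -42 + 6 R + 6 p$)
$m{\left(H \right)} = - 12 H$ ($m{\left(H \right)} = 6 H \left(-2\right) = - 12 H$)
$y = 94$ ($y = 4 - 3 \left(-42 + 6 \left(-4\right) + 6 \cdot 6\right) = 4 - 3 \left(-42 - 24 + 36\right) = 4 - -90 = 4 + 90 = 94$)
$X = 0$ ($X = \left(\left(-12\right) 0\right)^{2} = 0^{2} = 0$)
$\frac{X}{y} = \frac{0}{94} = 0 \cdot \frac{1}{94} = 0$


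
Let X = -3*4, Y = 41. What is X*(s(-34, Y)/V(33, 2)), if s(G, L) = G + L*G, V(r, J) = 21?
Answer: 816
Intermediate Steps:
s(G, L) = G + G*L
X = -12
X*(s(-34, Y)/V(33, 2)) = -12*(-34*(1 + 41))/21 = -12*(-34*42)/21 = -(-17136)/21 = -12*(-68) = 816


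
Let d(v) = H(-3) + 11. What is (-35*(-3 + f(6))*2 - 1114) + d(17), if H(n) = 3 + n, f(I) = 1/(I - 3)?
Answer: -2749/3 ≈ -916.33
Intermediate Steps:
f(I) = 1/(-3 + I)
d(v) = 11 (d(v) = (3 - 3) + 11 = 0 + 11 = 11)
(-35*(-3 + f(6))*2 - 1114) + d(17) = (-35*(-3 + 1/(-3 + 6))*2 - 1114) + 11 = (-35*(-3 + 1/3)*2 - 1114) + 11 = (-35*(-3 + ⅓)*2 - 1114) + 11 = (-(-280)*2/3 - 1114) + 11 = (-35*(-16/3) - 1114) + 11 = (560/3 - 1114) + 11 = -2782/3 + 11 = -2749/3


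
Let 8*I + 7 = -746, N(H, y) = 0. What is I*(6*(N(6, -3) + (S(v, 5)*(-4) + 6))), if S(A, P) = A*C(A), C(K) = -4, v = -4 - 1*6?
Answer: 173943/2 ≈ 86972.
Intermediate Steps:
v = -10 (v = -4 - 6 = -10)
I = -753/8 (I = -7/8 + (1/8)*(-746) = -7/8 - 373/4 = -753/8 ≈ -94.125)
S(A, P) = -4*A (S(A, P) = A*(-4) = -4*A)
I*(6*(N(6, -3) + (S(v, 5)*(-4) + 6))) = -2259*(0 + (-4*(-10)*(-4) + 6))/4 = -2259*(0 + (40*(-4) + 6))/4 = -2259*(0 + (-160 + 6))/4 = -2259*(0 - 154)/4 = -2259*(-154)/4 = -753/8*(-924) = 173943/2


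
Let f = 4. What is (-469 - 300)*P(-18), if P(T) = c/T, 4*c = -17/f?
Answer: -13073/288 ≈ -45.392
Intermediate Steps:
c = -17/16 (c = (-17/4)/4 = (-1*17/4)/4 = (¼)*(-17/4) = -17/16 ≈ -1.0625)
P(T) = -17/(16*T)
(-469 - 300)*P(-18) = (-469 - 300)*(-17/16/(-18)) = -(-13073)*(-1)/(16*18) = -769*17/288 = -13073/288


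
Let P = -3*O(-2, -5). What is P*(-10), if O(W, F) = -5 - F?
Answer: 0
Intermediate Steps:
P = 0 (P = -3*(-5 - 1*(-5)) = -3*(-5 + 5) = -3*0 = 0)
P*(-10) = 0*(-10) = 0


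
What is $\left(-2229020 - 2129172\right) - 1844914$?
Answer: $-6203106$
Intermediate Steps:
$\left(-2229020 - 2129172\right) - 1844914 = -4358192 - 1844914 = -6203106$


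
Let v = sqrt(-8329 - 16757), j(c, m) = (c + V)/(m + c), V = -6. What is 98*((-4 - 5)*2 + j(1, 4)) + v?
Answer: -1862 + I*sqrt(25086) ≈ -1862.0 + 158.39*I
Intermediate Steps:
j(c, m) = (-6 + c)/(c + m) (j(c, m) = (c - 6)/(m + c) = (-6 + c)/(c + m))
v = I*sqrt(25086) (v = sqrt(-25086) = I*sqrt(25086) ≈ 158.39*I)
98*((-4 - 5)*2 + j(1, 4)) + v = 98*((-4 - 5)*2 + (-6 + 1)/(1 + 4)) + I*sqrt(25086) = 98*(-9*2 - 5/5) + I*sqrt(25086) = 98*(-18 + (1/5)*(-5)) + I*sqrt(25086) = 98*(-18 - 1) + I*sqrt(25086) = 98*(-19) + I*sqrt(25086) = -1862 + I*sqrt(25086)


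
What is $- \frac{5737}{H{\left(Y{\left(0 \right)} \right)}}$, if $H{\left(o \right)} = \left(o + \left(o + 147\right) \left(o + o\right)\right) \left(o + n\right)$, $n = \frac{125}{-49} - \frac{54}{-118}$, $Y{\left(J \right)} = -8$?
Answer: $- \frac{16585667}{65129760} \approx -0.25466$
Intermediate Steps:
$n = - \frac{6052}{2891}$ ($n = 125 \left(- \frac{1}{49}\right) - - \frac{27}{59} = - \frac{125}{49} + \frac{27}{59} = - \frac{6052}{2891} \approx -2.0934$)
$H{\left(o \right)} = \left(- \frac{6052}{2891} + o\right) \left(o + 2 o \left(147 + o\right)\right)$ ($H{\left(o \right)} = \left(o + \left(o + 147\right) \left(o + o\right)\right) \left(o - \frac{6052}{2891}\right) = \left(o + \left(147 + o\right) 2 o\right) \left(- \frac{6052}{2891} + o\right) = \left(o + 2 o \left(147 + o\right)\right) \left(- \frac{6052}{2891} + o\right) = \left(- \frac{6052}{2891} + o\right) \left(o + 2 o \left(147 + o\right)\right)$)
$- \frac{5737}{H{\left(Y{\left(0 \right)} \right)}} = - \frac{5737}{\frac{1}{2891} \left(-8\right) \left(-1785340 + 5782 \left(-8\right)^{2} + 840741 \left(-8\right)\right)} = - \frac{5737}{\frac{1}{2891} \left(-8\right) \left(-1785340 + 5782 \cdot 64 - 6725928\right)} = - \frac{5737}{\frac{1}{2891} \left(-8\right) \left(-1785340 + 370048 - 6725928\right)} = - \frac{5737}{\frac{1}{2891} \left(-8\right) \left(-8141220\right)} = - \frac{5737}{\frac{65129760}{2891}} = \left(-5737\right) \frac{2891}{65129760} = - \frac{16585667}{65129760}$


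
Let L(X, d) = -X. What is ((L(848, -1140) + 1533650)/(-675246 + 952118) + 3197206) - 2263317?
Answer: 129284624005/138436 ≈ 9.3389e+5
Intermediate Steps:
((L(848, -1140) + 1533650)/(-675246 + 952118) + 3197206) - 2263317 = ((-1*848 + 1533650)/(-675246 + 952118) + 3197206) - 2263317 = ((-848 + 1533650)/276872 + 3197206) - 2263317 = (1532802*(1/276872) + 3197206) - 2263317 = (766401/138436 + 3197206) - 2263317 = 442609176217/138436 - 2263317 = 129284624005/138436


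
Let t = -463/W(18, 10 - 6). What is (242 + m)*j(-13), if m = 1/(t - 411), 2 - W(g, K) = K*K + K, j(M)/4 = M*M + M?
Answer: 1047229248/6935 ≈ 1.5101e+5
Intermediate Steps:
j(M) = 4*M + 4*M² (j(M) = 4*(M*M + M) = 4*(M² + M) = 4*(M + M²) = 4*M + 4*M²)
W(g, K) = 2 - K - K² (W(g, K) = 2 - (K*K + K) = 2 - (K² + K) = 2 - (K + K²) = 2 + (-K - K²) = 2 - K - K²)
t = 463/18 (t = -463/(2 - (10 - 6) - (10 - 6)²) = -463/(2 - 1*4 - 1*4²) = -463/(2 - 4 - 1*16) = -463/(2 - 4 - 16) = -463/(-18) = -463*(-1/18) = 463/18 ≈ 25.722)
m = -18/6935 (m = 1/(463/18 - 411) = 1/(-6935/18) = -18/6935 ≈ -0.0025955)
(242 + m)*j(-13) = (242 - 18/6935)*(4*(-13)*(1 - 13)) = 1678252*(4*(-13)*(-12))/6935 = (1678252/6935)*624 = 1047229248/6935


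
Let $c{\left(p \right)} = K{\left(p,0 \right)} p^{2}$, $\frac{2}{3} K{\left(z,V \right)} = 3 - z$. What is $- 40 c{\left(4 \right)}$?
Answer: $960$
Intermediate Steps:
$K{\left(z,V \right)} = \frac{9}{2} - \frac{3 z}{2}$ ($K{\left(z,V \right)} = \frac{3 \left(3 - z\right)}{2} = \frac{9}{2} - \frac{3 z}{2}$)
$c{\left(p \right)} = p^{2} \left(\frac{9}{2} - \frac{3 p}{2}\right)$ ($c{\left(p \right)} = \left(\frac{9}{2} - \frac{3 p}{2}\right) p^{2} = p^{2} \left(\frac{9}{2} - \frac{3 p}{2}\right)$)
$- 40 c{\left(4 \right)} = - 40 \frac{3 \cdot 4^{2} \left(3 - 4\right)}{2} = - 40 \cdot \frac{3}{2} \cdot 16 \left(3 - 4\right) = - 40 \cdot \frac{3}{2} \cdot 16 \left(-1\right) = \left(-40\right) \left(-24\right) = 960$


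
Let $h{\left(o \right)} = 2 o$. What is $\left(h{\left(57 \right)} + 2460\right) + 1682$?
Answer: $4256$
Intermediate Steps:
$\left(h{\left(57 \right)} + 2460\right) + 1682 = \left(2 \cdot 57 + 2460\right) + 1682 = \left(114 + 2460\right) + 1682 = 2574 + 1682 = 4256$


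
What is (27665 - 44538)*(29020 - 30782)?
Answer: 29730226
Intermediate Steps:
(27665 - 44538)*(29020 - 30782) = -16873*(-1762) = 29730226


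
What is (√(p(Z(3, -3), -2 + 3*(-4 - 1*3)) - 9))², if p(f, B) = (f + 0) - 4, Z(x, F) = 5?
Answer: -8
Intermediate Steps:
p(f, B) = -4 + f (p(f, B) = f - 4 = -4 + f)
(√(p(Z(3, -3), -2 + 3*(-4 - 1*3)) - 9))² = (√((-4 + 5) - 9))² = (√(1 - 9))² = (√(-8))² = (2*I*√2)² = -8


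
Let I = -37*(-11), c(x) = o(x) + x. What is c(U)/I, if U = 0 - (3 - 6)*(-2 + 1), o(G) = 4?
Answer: 1/407 ≈ 0.0024570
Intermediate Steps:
U = -3 (U = 0 - (-3)*(-1) = 0 - 1*3 = 0 - 3 = -3)
c(x) = 4 + x
I = 407
c(U)/I = (4 - 3)/407 = 1*(1/407) = 1/407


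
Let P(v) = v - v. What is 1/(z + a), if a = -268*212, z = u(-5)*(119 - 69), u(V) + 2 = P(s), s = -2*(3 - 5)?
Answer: -1/56916 ≈ -1.7570e-5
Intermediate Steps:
s = 4 (s = -2*(-2) = 4)
P(v) = 0
u(V) = -2 (u(V) = -2 + 0 = -2)
z = -100 (z = -2*(119 - 69) = -2*50 = -100)
a = -56816
1/(z + a) = 1/(-100 - 56816) = 1/(-56916) = -1/56916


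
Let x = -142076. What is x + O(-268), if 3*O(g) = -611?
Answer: -426839/3 ≈ -1.4228e+5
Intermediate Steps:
O(g) = -611/3 (O(g) = (1/3)*(-611) = -611/3)
x + O(-268) = -142076 - 611/3 = -426839/3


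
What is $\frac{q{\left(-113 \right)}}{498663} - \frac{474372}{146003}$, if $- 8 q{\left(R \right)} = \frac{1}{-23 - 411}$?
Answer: $- \frac{74664338788199}{22980313884528} \approx -3.2491$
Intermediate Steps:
$q{\left(R \right)} = \frac{1}{3472}$ ($q{\left(R \right)} = - \frac{1}{8 \left(-23 - 411\right)} = - \frac{1}{8 \left(-434\right)} = \left(- \frac{1}{8}\right) \left(- \frac{1}{434}\right) = \frac{1}{3472}$)
$\frac{q{\left(-113 \right)}}{498663} - \frac{474372}{146003} = \frac{1}{3472 \cdot 498663} - \frac{474372}{146003} = \frac{1}{3472} \cdot \frac{1}{498663} - \frac{474372}{146003} = \frac{1}{1731357936} - \frac{474372}{146003} = - \frac{74664338788199}{22980313884528}$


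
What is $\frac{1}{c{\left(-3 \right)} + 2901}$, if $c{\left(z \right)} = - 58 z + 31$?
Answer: $\frac{1}{3106} \approx 0.00032196$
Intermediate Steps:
$c{\left(z \right)} = 31 - 58 z$
$\frac{1}{c{\left(-3 \right)} + 2901} = \frac{1}{\left(31 - -174\right) + 2901} = \frac{1}{\left(31 + 174\right) + 2901} = \frac{1}{205 + 2901} = \frac{1}{3106}$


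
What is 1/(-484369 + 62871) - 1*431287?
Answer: -181786607927/421498 ≈ -4.3129e+5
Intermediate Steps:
1/(-484369 + 62871) - 1*431287 = 1/(-421498) - 431287 = -1/421498 - 431287 = -181786607927/421498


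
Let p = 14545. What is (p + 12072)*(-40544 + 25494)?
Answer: -400585850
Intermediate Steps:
(p + 12072)*(-40544 + 25494) = (14545 + 12072)*(-40544 + 25494) = 26617*(-15050) = -400585850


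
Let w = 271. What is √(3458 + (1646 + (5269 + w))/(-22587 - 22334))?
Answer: 12*√48455294438/44921 ≈ 58.803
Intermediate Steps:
√(3458 + (1646 + (5269 + w))/(-22587 - 22334)) = √(3458 + (1646 + (5269 + 271))/(-22587 - 22334)) = √(3458 + (1646 + 5540)/(-44921)) = √(3458 + 7186*(-1/44921)) = √(3458 - 7186/44921) = √(155329632/44921) = 12*√48455294438/44921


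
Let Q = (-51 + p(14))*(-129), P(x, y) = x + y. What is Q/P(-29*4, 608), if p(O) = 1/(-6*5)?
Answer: 65833/4920 ≈ 13.381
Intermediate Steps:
p(O) = -1/30 (p(O) = 1/(-30) = -1/30)
Q = 65833/10 (Q = (-51 - 1/30)*(-129) = -1531/30*(-129) = 65833/10 ≈ 6583.3)
Q/P(-29*4, 608) = 65833/(10*(-29*4 + 608)) = 65833/(10*(-116 + 608)) = (65833/10)/492 = (65833/10)*(1/492) = 65833/4920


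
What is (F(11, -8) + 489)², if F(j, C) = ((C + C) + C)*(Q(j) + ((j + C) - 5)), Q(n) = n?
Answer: 74529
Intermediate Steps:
F(j, C) = 3*C*(-5 + C + 2*j) (F(j, C) = ((C + C) + C)*(j + ((j + C) - 5)) = (2*C + C)*(j + ((C + j) - 5)) = (3*C)*(j + (-5 + C + j)) = (3*C)*(-5 + C + 2*j) = 3*C*(-5 + C + 2*j))
(F(11, -8) + 489)² = (3*(-8)*(-5 - 8 + 2*11) + 489)² = (3*(-8)*(-5 - 8 + 22) + 489)² = (3*(-8)*9 + 489)² = (-216 + 489)² = 273² = 74529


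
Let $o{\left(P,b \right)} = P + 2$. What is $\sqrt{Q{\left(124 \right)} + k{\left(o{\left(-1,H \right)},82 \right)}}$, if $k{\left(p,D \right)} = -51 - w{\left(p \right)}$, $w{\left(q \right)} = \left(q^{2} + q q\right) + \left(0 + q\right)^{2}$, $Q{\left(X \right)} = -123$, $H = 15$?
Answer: $i \sqrt{177} \approx 13.304 i$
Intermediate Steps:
$o{\left(P,b \right)} = 2 + P$
$w{\left(q \right)} = 3 q^{2}$ ($w{\left(q \right)} = \left(q^{2} + q^{2}\right) + q^{2} = 2 q^{2} + q^{2} = 3 q^{2}$)
$k{\left(p,D \right)} = -51 - 3 p^{2}$
$\sqrt{Q{\left(124 \right)} + k{\left(o{\left(-1,H \right)},82 \right)}} = \sqrt{-123 - \left(51 + 3 \left(2 - 1\right)^{2}\right)} = \sqrt{-123 - \left(51 + 3 \cdot 1^{2}\right)} = \sqrt{-123 - 54} = \sqrt{-177} = i \sqrt{177}$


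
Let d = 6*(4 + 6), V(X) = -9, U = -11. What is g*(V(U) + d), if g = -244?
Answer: -12444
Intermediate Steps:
d = 60 (d = 6*10 = 60)
g*(V(U) + d) = -244*(-9 + 60) = -244*51 = -12444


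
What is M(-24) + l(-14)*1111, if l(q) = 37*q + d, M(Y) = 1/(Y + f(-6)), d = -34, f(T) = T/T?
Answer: -14105257/23 ≈ -6.1327e+5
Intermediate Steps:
f(T) = 1
M(Y) = 1/(1 + Y) (M(Y) = 1/(Y + 1) = 1/(1 + Y))
l(q) = -34 + 37*q (l(q) = 37*q - 34 = -34 + 37*q)
M(-24) + l(-14)*1111 = 1/(1 - 24) + (-34 + 37*(-14))*1111 = 1/(-23) + (-34 - 518)*1111 = -1/23 - 552*1111 = -1/23 - 613272 = -14105257/23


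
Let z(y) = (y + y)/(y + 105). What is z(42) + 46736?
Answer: 327156/7 ≈ 46737.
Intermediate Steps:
z(y) = 2*y/(105 + y) (z(y) = (2*y)/(105 + y) = 2*y/(105 + y))
z(42) + 46736 = 2*42/(105 + 42) + 46736 = 2*42/147 + 46736 = 2*42*(1/147) + 46736 = 4/7 + 46736 = 327156/7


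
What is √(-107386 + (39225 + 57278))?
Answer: I*√10883 ≈ 104.32*I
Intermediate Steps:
√(-107386 + (39225 + 57278)) = √(-107386 + 96503) = √(-10883) = I*√10883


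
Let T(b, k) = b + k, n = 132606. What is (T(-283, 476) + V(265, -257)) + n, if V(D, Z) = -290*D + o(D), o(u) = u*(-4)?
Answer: 54889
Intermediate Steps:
o(u) = -4*u
V(D, Z) = -294*D (V(D, Z) = -290*D - 4*D = -294*D)
(T(-283, 476) + V(265, -257)) + n = ((-283 + 476) - 294*265) + 132606 = (193 - 77910) + 132606 = -77717 + 132606 = 54889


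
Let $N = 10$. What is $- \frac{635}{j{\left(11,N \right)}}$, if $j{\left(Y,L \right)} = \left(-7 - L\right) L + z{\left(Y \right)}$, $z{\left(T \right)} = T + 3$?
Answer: $\frac{635}{156} \approx 4.0705$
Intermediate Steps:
$z{\left(T \right)} = 3 + T$
$j{\left(Y,L \right)} = 3 + Y + L \left(-7 - L\right)$ ($j{\left(Y,L \right)} = \left(-7 - L\right) L + \left(3 + Y\right) = L \left(-7 - L\right) + \left(3 + Y\right) = 3 + Y + L \left(-7 - L\right)$)
$- \frac{635}{j{\left(11,N \right)}} = - \frac{635}{3 + 11 - 10^{2} - 70} = - \frac{635}{3 + 11 - 100 - 70} = - \frac{635}{-156} = \left(-635\right) \left(- \frac{1}{156}\right) = \frac{635}{156}$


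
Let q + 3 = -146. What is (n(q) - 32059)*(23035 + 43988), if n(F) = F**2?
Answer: -660712734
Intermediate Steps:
q = -149 (q = -3 - 146 = -149)
(n(q) - 32059)*(23035 + 43988) = ((-149)**2 - 32059)*(23035 + 43988) = (22201 - 32059)*67023 = -9858*67023 = -660712734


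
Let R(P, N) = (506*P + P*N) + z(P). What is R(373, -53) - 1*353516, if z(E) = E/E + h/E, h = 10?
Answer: -68835648/373 ≈ -1.8455e+5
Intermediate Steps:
z(E) = 1 + 10/E (z(E) = E/E + 10/E = 1 + 10/E)
R(P, N) = 506*P + N*P + (10 + P)/P (R(P, N) = (506*P + P*N) + (10 + P)/P = (506*P + N*P) + (10 + P)/P = 506*P + N*P + (10 + P)/P)
R(373, -53) - 1*353516 = (10 + 373 + 373²*(506 - 53))/373 - 1*353516 = (10 + 373 + 139129*453)/373 - 353516 = (10 + 373 + 63025437)/373 - 353516 = (1/373)*63025820 - 353516 = 63025820/373 - 353516 = -68835648/373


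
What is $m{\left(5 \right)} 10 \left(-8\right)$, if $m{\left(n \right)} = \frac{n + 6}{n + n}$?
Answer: $-88$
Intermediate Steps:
$m{\left(n \right)} = \frac{6 + n}{2 n}$
$m{\left(5 \right)} 10 \left(-8\right) = \frac{6 + 5}{2 \cdot 5} \cdot 10 \left(-8\right) = \frac{1}{2} \cdot \frac{1}{5} \cdot 11 \cdot 10 \left(-8\right) = \frac{11}{10} \cdot 10 \left(-8\right) = 11 \left(-8\right) = -88$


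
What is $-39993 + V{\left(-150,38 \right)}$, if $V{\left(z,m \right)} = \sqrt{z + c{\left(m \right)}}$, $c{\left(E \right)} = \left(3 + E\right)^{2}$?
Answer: $-39993 + \sqrt{1531} \approx -39954.0$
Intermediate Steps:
$V{\left(z,m \right)} = \sqrt{z + \left(3 + m\right)^{2}}$
$-39993 + V{\left(-150,38 \right)} = -39993 + \sqrt{-150 + \left(3 + 38\right)^{2}} = -39993 + \sqrt{-150 + 41^{2}} = -39993 + \sqrt{-150 + 1681} = -39993 + \sqrt{1531}$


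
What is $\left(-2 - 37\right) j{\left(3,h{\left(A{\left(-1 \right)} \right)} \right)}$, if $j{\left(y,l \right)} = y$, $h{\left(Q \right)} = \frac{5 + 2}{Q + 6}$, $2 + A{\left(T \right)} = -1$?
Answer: $-117$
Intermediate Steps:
$A{\left(T \right)} = -3$ ($A{\left(T \right)} = -2 - 1 = -3$)
$h{\left(Q \right)} = \frac{7}{6 + Q}$
$\left(-2 - 37\right) j{\left(3,h{\left(A{\left(-1 \right)} \right)} \right)} = \left(-2 - 37\right) 3 = \left(-39\right) 3 = -117$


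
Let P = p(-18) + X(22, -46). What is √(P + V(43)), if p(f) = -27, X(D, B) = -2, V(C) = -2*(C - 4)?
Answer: I*√107 ≈ 10.344*I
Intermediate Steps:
V(C) = 8 - 2*C (V(C) = -2*(-4 + C) = 8 - 2*C)
P = -29 (P = -27 - 2 = -29)
√(P + V(43)) = √(-29 + (8 - 2*43)) = √(-29 + (8 - 86)) = √(-29 - 78) = √(-107) = I*√107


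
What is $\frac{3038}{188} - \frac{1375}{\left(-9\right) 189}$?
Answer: $\frac{2713069}{159894} \approx 16.968$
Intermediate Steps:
$\frac{3038}{188} - \frac{1375}{\left(-9\right) 189} = 3038 \cdot \frac{1}{188} - \frac{1375}{-1701} = \frac{1519}{94} - - \frac{1375}{1701} = \frac{1519}{94} + \frac{1375}{1701} = \frac{2713069}{159894}$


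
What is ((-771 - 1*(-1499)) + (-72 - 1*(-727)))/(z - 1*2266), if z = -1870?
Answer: -1383/4136 ≈ -0.33438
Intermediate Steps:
((-771 - 1*(-1499)) + (-72 - 1*(-727)))/(z - 1*2266) = ((-771 - 1*(-1499)) + (-72 - 1*(-727)))/(-1870 - 1*2266) = ((-771 + 1499) + (-72 + 727))/(-1870 - 2266) = (728 + 655)/(-4136) = 1383*(-1/4136) = -1383/4136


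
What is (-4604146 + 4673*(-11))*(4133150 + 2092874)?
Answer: -28985559807176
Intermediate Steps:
(-4604146 + 4673*(-11))*(4133150 + 2092874) = (-4604146 - 51403)*6226024 = -4655549*6226024 = -28985559807176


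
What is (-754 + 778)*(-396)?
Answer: -9504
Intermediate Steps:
(-754 + 778)*(-396) = 24*(-396) = -9504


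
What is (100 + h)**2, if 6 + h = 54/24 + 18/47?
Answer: 330039889/35344 ≈ 9337.9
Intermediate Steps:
h = -633/188 (h = -6 + (54/24 + 18/47) = -6 + (54*(1/24) + 18*(1/47)) = -6 + (9/4 + 18/47) = -6 + 495/188 = -633/188 ≈ -3.3670)
(100 + h)**2 = (100 - 633/188)**2 = (18167/188)**2 = 330039889/35344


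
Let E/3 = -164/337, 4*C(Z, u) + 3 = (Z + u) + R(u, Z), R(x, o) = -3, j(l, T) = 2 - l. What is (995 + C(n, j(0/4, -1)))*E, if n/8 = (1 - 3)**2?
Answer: -492984/337 ≈ -1462.9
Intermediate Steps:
n = 32 (n = 8*(1 - 3)**2 = 8*(-2)**2 = 8*4 = 32)
C(Z, u) = -3/2 + Z/4 + u/4 (C(Z, u) = -3/4 + ((Z + u) - 3)/4 = -3/4 + (-3 + Z + u)/4 = -3/4 + (-3/4 + Z/4 + u/4) = -3/2 + Z/4 + u/4)
E = -492/337 (E = 3*(-164/337) = -492/337 ≈ -1.4599)
(995 + C(n, j(0/4, -1)))*E = (995 + (-3/2 + (1/4)*32 + (2 - 0/4)/4))*(-492/337) = (995 + (-3/2 + 8 + (2 - 0/4)/4))*(-492/337) = (995 + (-3/2 + 8 + (2 - 1*0)/4))*(-492/337) = (995 + (-3/2 + 8 + (2 + 0)/4))*(-492/337) = (995 + (-3/2 + 8 + (1/4)*2))*(-492/337) = (995 + (-3/2 + 8 + 1/2))*(-492/337) = (995 + 7)*(-492/337) = 1002*(-492/337) = -492984/337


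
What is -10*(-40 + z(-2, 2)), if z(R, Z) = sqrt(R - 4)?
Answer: 400 - 10*I*sqrt(6) ≈ 400.0 - 24.495*I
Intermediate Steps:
z(R, Z) = sqrt(-4 + R)
-10*(-40 + z(-2, 2)) = -10*(-40 + sqrt(-4 - 2)) = -10*(-40 + sqrt(-6)) = -10*(-40 + I*sqrt(6)) = 400 - 10*I*sqrt(6)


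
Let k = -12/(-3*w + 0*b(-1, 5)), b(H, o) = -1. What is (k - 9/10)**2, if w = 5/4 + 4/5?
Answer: 185761/168100 ≈ 1.1051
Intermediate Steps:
w = 41/20 (w = 5*(1/4) + 4*(1/5) = 5/4 + 4/5 = 41/20 ≈ 2.0500)
k = 80/41 (k = -12/(-3*41/20 + 0*(-1)) = -12/(-123/20 + 0) = -12/(-123/20) = -12*(-20/123) = 80/41 ≈ 1.9512)
(k - 9/10)**2 = (80/41 - 9/10)**2 = (431/410)**2 = 185761/168100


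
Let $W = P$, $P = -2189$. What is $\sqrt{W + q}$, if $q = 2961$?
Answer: $2 \sqrt{193} \approx 27.785$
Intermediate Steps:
$W = -2189$
$\sqrt{W + q} = \sqrt{-2189 + 2961} = \sqrt{772} = 2 \sqrt{193}$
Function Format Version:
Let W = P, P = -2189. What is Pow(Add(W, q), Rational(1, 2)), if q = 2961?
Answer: Mul(2, Pow(193, Rational(1, 2))) ≈ 27.785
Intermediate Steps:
W = -2189
Pow(Add(W, q), Rational(1, 2)) = Pow(Add(-2189, 2961), Rational(1, 2)) = Pow(772, Rational(1, 2)) = Mul(2, Pow(193, Rational(1, 2)))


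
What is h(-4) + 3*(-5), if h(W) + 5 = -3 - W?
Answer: -19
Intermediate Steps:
h(W) = -8 - W (h(W) = -5 + (-3 - W) = -8 - W)
h(-4) + 3*(-5) = (-8 - 1*(-4)) + 3*(-5) = (-8 + 4) - 15 = -4 - 15 = -19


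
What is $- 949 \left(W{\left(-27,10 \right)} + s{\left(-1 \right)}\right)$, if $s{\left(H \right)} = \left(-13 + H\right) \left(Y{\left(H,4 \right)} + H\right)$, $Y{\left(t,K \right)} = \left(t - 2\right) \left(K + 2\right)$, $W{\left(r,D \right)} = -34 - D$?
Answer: $-210678$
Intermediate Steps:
$Y{\left(t,K \right)} = \left(-2 + t\right) \left(2 + K\right)$
$s{\left(H \right)} = \left(-13 + H\right) \left(-12 + 7 H\right)$ ($s{\left(H \right)} = \left(-13 + H\right) \left(\left(-4 - 8 + 2 H + 4 H\right) + H\right) = \left(-13 + H\right) \left(\left(-12 + 6 H\right) + H\right) = \left(-13 + H\right) \left(-12 + 7 H\right)$)
$- 949 \left(W{\left(-27,10 \right)} + s{\left(-1 \right)}\right) = - 949 \left(\left(-34 - 10\right) + \left(156 - -103 + 7 \left(-1\right)^{2}\right)\right) = - 949 \left(\left(-34 - 10\right) + \left(156 + 103 + 7 \cdot 1\right)\right) = - 949 \left(-44 + \left(156 + 103 + 7\right)\right) = - 949 \left(-44 + 266\right) = \left(-949\right) 222 = -210678$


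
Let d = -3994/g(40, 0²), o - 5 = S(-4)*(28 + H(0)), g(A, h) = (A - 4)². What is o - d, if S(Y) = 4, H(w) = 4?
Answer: 88181/648 ≈ 136.08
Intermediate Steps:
g(A, h) = (-4 + A)²
o = 133 (o = 5 + 4*(28 + 4) = 5 + 4*32 = 5 + 128 = 133)
d = -1997/648 (d = -3994/(-4 + 40)² = -3994/(36²) = -3994/1296 = -3994*1/1296 = -1997/648 ≈ -3.0818)
o - d = 133 - 1*(-1997/648) = 133 + 1997/648 = 88181/648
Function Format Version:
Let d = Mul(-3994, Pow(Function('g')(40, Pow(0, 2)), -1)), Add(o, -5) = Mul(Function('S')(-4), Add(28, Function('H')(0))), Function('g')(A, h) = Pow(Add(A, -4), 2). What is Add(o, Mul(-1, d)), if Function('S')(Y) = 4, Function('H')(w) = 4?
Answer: Rational(88181, 648) ≈ 136.08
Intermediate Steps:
Function('g')(A, h) = Pow(Add(-4, A), 2)
o = 133 (o = Add(5, Mul(4, Add(28, 4))) = Add(5, Mul(4, 32)) = Add(5, 128) = 133)
d = Rational(-1997, 648) (d = Mul(-3994, Pow(Pow(Add(-4, 40), 2), -1)) = Mul(-3994, Pow(Pow(36, 2), -1)) = Mul(-3994, Pow(1296, -1)) = Mul(-3994, Rational(1, 1296)) = Rational(-1997, 648) ≈ -3.0818)
Add(o, Mul(-1, d)) = Add(133, Mul(-1, Rational(-1997, 648))) = Add(133, Rational(1997, 648)) = Rational(88181, 648)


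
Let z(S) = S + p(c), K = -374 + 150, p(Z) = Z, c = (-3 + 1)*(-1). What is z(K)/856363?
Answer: -222/856363 ≈ -0.00025924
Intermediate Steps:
c = 2 (c = -2*(-1) = 2)
K = -224
z(S) = 2 + S (z(S) = S + 2 = 2 + S)
z(K)/856363 = (2 - 224)/856363 = -222*1/856363 = -222/856363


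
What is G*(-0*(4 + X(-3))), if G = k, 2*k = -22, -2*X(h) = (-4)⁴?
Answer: 0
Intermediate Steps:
X(h) = -128 (X(h) = -½*(-4)⁴ = -½*256 = -128)
k = -11 (k = (½)*(-22) = -11)
G = -11
G*(-0*(4 + X(-3))) = -(-11)*0*(4 - 128) = -(-11)*0*(-124) = -(-11)*0 = -11*0 = 0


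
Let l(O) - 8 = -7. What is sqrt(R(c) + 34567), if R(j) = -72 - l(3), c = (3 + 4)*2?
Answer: sqrt(34494) ≈ 185.73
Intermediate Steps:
l(O) = 1 (l(O) = 8 - 7 = 1)
c = 14 (c = 7*2 = 14)
R(j) = -73 (R(j) = -72 - 1*1 = -72 - 1 = -73)
sqrt(R(c) + 34567) = sqrt(-73 + 34567) = sqrt(34494)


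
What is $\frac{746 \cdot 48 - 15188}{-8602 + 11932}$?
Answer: $\frac{2062}{333} \approx 6.1922$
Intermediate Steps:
$\frac{746 \cdot 48 - 15188}{-8602 + 11932} = \frac{35808 - 15188}{3330} = 20620 \cdot \frac{1}{3330} = \frac{2062}{333}$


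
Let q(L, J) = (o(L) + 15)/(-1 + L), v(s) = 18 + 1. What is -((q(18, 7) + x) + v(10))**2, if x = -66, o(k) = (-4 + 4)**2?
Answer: -614656/289 ≈ -2126.8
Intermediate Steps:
o(k) = 0 (o(k) = 0**2 = 0)
v(s) = 19
q(L, J) = 15/(-1 + L) (q(L, J) = (0 + 15)/(-1 + L) = 15/(-1 + L))
-((q(18, 7) + x) + v(10))**2 = -((15/(-1 + 18) - 66) + 19)**2 = -((15/17 - 66) + 19)**2 = -(-1107/17 + 19)**2 = -(-784/17)**2 = -1*614656/289 = -614656/289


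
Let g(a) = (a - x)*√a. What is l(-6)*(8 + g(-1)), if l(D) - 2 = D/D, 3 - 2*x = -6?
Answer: 24 - 33*I/2 ≈ 24.0 - 16.5*I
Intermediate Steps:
x = 9/2 (x = 3/2 - ½*(-6) = 3/2 + 3 = 9/2 ≈ 4.5000)
l(D) = 3 (l(D) = 2 + D/D = 2 + 1 = 3)
g(a) = √a*(-9/2 + a) (g(a) = (a - 1*9/2)*√a = (a - 9/2)*√a = (-9/2 + a)*√a = √a*(-9/2 + a))
l(-6)*(8 + g(-1)) = 3*(8 + √(-1)*(-9/2 - 1)) = 3*(8 + I*(-11/2)) = 3*(8 - 11*I/2) = 24 - 33*I/2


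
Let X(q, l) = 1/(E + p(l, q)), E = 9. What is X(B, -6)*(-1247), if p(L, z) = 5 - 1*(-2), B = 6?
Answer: -1247/16 ≈ -77.938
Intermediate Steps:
p(L, z) = 7 (p(L, z) = 5 + 2 = 7)
X(q, l) = 1/16 (X(q, l) = 1/(9 + 7) = 1/16)
X(B, -6)*(-1247) = (1/16)*(-1247) = -1247/16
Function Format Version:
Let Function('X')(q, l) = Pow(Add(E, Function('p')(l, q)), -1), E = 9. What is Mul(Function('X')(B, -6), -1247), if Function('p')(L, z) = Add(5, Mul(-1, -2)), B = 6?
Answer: Rational(-1247, 16) ≈ -77.938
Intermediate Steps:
Function('p')(L, z) = 7 (Function('p')(L, z) = Add(5, 2) = 7)
Function('X')(q, l) = Rational(1, 16) (Function('X')(q, l) = Pow(Add(9, 7), -1) = Pow(16, -1) = Rational(1, 16))
Mul(Function('X')(B, -6), -1247) = Mul(Rational(1, 16), -1247) = Rational(-1247, 16)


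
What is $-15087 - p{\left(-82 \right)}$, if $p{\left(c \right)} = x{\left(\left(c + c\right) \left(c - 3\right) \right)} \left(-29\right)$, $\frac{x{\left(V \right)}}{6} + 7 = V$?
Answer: $2409255$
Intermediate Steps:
$x{\left(V \right)} = -42 + 6 V$
$p{\left(c \right)} = 1218 - 348 c \left(-3 + c\right)$ ($p{\left(c \right)} = \left(-42 + 6 \left(c + c\right) \left(c - 3\right)\right) \left(-29\right) = \left(-42 + 6 \cdot 2 c \left(-3 + c\right)\right) \left(-29\right) = \left(-42 + 12 c \left(-3 + c\right)\right) \left(-29\right) = 1218 - 348 c \left(-3 + c\right)$)
$-15087 - p{\left(-82 \right)} = -15087 - \left(1218 - - 28536 \left(-3 - 82\right)\right) = -15087 - \left(1218 - \left(-28536\right) \left(-85\right)\right) = -15087 - \left(1218 - 2425560\right) = -15087 - -2424342 = -15087 + 2424342 = 2409255$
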